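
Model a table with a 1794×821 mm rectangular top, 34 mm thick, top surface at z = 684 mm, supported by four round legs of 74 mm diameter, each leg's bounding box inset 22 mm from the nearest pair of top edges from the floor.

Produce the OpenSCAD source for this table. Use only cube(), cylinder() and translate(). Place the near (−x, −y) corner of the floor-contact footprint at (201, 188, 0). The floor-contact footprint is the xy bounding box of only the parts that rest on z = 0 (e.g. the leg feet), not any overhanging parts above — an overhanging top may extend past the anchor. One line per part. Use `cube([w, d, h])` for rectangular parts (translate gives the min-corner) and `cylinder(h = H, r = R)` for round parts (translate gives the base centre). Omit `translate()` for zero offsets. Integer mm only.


// leg_h = 684 - 34 = 650
translate([179, 166, 650]) cube([1794, 821, 34]);
translate([238, 225, 0]) cylinder(h = 650, r = 37);
translate([1914, 225, 0]) cylinder(h = 650, r = 37);
translate([238, 928, 0]) cylinder(h = 650, r = 37);
translate([1914, 928, 0]) cylinder(h = 650, r = 37);


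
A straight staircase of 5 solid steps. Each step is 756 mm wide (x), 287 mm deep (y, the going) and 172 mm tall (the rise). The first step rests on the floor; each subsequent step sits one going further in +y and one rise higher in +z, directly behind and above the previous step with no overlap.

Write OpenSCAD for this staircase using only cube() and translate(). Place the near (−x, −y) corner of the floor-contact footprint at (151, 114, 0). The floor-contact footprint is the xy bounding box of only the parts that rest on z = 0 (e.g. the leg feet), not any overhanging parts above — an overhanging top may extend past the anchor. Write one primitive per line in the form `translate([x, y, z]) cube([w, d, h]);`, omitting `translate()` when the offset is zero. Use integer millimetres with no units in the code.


translate([151, 114, 0]) cube([756, 287, 172]);
translate([151, 401, 172]) cube([756, 287, 172]);
translate([151, 688, 344]) cube([756, 287, 172]);
translate([151, 975, 516]) cube([756, 287, 172]);
translate([151, 1262, 688]) cube([756, 287, 172]);


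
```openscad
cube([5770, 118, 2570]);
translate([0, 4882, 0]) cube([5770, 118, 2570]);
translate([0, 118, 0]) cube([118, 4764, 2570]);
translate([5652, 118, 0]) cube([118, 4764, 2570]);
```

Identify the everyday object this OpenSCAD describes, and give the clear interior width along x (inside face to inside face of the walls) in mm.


A house (or room) frame. The interior width is 5534 mm.

Four 2570 mm walls enclosing a rectangle with no floor or roof — a room or house frame. Outside width is 5770 mm and wall thickness is 118 mm, so the interior width is 5770 − 2 × 118 = 5534 mm.


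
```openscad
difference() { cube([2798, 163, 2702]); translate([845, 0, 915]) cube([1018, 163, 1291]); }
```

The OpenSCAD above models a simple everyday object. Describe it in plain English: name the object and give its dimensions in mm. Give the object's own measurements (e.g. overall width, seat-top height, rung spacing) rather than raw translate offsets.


A wall 2798 mm long (x), 163 mm thick (y), 2702 mm tall, with a rectangular window opening cut through it. The opening is 1018 mm wide and 1291 mm tall; its sill is at z = 915 mm and its near (−x) edge is 845 mm from the wall's −x end. The opening passes through the full wall thickness.


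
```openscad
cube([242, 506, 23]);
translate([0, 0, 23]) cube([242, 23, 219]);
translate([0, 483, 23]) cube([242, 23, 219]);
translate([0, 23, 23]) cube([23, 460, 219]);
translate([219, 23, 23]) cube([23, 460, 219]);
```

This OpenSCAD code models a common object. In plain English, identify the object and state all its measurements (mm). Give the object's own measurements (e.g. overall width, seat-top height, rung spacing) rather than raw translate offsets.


An open-topped rectangular box: outside dimensions 242×506×242 mm, with a uniform wall and base thickness of 23 mm. The base is a full 242×506 slab on the floor; four walls sit on top of the base. The front and back walls (the −y and +y sides) span the full width; the two side walls fit between them.


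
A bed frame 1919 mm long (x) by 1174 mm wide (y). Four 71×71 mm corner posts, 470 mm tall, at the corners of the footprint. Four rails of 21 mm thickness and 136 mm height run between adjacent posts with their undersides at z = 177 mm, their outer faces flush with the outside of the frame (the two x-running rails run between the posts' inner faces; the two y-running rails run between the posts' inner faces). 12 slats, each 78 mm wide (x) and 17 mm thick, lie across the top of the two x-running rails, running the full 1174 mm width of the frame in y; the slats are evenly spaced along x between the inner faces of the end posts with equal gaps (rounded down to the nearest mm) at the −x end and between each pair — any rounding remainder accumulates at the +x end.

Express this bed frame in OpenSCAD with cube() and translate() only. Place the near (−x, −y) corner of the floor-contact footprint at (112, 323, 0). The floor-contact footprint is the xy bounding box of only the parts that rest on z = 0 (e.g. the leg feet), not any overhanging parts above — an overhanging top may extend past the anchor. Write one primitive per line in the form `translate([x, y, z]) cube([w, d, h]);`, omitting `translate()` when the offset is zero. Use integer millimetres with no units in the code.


translate([112, 323, 0]) cube([71, 71, 470]);
translate([112, 1426, 0]) cube([71, 71, 470]);
translate([1960, 323, 0]) cube([71, 71, 470]);
translate([1960, 1426, 0]) cube([71, 71, 470]);
translate([183, 323, 177]) cube([1777, 21, 136]);
translate([183, 1476, 177]) cube([1777, 21, 136]);
translate([112, 394, 177]) cube([21, 1032, 136]);
translate([2010, 394, 177]) cube([21, 1032, 136]);
translate([247, 323, 313]) cube([78, 1174, 17]);
translate([389, 323, 313]) cube([78, 1174, 17]);
translate([531, 323, 313]) cube([78, 1174, 17]);
translate([673, 323, 313]) cube([78, 1174, 17]);
translate([815, 323, 313]) cube([78, 1174, 17]);
translate([957, 323, 313]) cube([78, 1174, 17]);
translate([1099, 323, 313]) cube([78, 1174, 17]);
translate([1241, 323, 313]) cube([78, 1174, 17]);
translate([1383, 323, 313]) cube([78, 1174, 17]);
translate([1525, 323, 313]) cube([78, 1174, 17]);
translate([1667, 323, 313]) cube([78, 1174, 17]);
translate([1809, 323, 313]) cube([78, 1174, 17]);


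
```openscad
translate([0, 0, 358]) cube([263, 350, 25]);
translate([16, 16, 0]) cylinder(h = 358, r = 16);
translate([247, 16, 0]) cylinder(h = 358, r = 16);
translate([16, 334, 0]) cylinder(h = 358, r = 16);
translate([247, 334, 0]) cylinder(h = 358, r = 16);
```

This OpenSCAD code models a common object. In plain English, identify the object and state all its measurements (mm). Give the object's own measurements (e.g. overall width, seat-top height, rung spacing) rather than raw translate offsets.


A simple wooden stool: a rectangular seat 263 mm (x) by 350 mm (y), 25 mm thick, top face at z = 383 mm, on four round legs, each 32 mm in diameter. The legs rest on z = 0, each leg's axis is inset half a diameter from the nearest pair of seat edges (so the leg's bounding box is flush with the corner).


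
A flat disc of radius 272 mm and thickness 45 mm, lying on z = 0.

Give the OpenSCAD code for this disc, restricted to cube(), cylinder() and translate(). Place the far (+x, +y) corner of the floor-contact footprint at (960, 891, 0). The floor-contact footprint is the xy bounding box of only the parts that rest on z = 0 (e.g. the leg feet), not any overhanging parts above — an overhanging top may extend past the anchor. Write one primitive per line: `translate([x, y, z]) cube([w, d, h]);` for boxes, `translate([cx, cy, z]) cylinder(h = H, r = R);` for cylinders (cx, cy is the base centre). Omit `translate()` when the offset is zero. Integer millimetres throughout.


translate([688, 619, 0]) cylinder(h = 45, r = 272);


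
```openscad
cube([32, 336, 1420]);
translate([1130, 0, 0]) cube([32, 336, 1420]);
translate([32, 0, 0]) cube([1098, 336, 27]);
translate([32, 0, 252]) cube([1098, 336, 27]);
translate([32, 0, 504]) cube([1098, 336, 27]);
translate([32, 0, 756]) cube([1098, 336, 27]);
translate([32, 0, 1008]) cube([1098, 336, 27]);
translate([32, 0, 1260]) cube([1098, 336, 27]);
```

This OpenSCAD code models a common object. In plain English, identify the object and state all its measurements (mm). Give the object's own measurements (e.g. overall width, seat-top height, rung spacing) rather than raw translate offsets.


An open bookshelf. Two side panels, each 32 mm thick, 336 mm deep and 1420 mm tall, stand 1162 mm apart (outside-to-outside). Between them sit 6 shelves, each 27 mm thick and 336 mm deep, spanning the full gap between the sides. The bottom shelf rests on the floor (its underside at z = 0) and the clear gap between one shelf's top and the next shelf's underside is 225 mm.


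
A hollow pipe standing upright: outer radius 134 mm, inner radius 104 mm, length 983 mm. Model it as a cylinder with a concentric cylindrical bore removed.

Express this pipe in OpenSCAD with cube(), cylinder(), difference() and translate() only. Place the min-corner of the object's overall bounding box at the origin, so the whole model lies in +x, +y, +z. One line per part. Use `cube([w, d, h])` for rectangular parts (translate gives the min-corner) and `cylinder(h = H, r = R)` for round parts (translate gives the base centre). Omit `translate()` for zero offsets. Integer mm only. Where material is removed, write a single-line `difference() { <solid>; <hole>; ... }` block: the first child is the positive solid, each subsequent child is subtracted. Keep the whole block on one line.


difference() { translate([134, 134, 0]) cylinder(h = 983, r = 134); translate([134, 134, 0]) cylinder(h = 983, r = 104); }


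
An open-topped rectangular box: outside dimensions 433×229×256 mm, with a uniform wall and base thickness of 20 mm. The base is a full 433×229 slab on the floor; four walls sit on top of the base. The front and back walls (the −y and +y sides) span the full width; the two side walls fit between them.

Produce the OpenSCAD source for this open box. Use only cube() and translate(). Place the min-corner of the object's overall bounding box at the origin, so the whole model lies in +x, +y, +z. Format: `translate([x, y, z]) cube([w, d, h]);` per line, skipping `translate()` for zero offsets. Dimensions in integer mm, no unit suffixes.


cube([433, 229, 20]);
translate([0, 0, 20]) cube([433, 20, 236]);
translate([0, 209, 20]) cube([433, 20, 236]);
translate([0, 20, 20]) cube([20, 189, 236]);
translate([413, 20, 20]) cube([20, 189, 236]);


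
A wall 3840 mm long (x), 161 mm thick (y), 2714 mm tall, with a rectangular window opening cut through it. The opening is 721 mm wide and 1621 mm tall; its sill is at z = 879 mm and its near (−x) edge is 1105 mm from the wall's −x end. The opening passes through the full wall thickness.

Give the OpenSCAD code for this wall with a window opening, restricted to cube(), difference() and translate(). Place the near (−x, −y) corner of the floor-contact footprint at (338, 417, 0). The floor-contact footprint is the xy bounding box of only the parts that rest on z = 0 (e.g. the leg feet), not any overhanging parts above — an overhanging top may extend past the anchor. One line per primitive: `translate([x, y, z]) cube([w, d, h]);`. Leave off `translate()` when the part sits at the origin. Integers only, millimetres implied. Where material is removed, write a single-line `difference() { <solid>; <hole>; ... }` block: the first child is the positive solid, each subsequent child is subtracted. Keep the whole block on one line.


difference() { translate([338, 417, 0]) cube([3840, 161, 2714]); translate([1443, 417, 879]) cube([721, 161, 1621]); }


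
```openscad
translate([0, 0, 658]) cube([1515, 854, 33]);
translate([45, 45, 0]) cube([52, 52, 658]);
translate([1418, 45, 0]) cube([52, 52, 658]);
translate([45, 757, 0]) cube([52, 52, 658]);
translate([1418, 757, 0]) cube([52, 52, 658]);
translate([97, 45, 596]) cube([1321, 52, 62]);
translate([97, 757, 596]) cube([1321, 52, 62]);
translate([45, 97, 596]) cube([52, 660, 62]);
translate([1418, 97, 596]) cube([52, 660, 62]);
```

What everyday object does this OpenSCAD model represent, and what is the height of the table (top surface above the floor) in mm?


A table. The table height is 691 mm.

A 1515×854×33 slab sits at z = 658 on four 52 mm square posts — a table. The top surface is at 658 + 33 = 691 mm.


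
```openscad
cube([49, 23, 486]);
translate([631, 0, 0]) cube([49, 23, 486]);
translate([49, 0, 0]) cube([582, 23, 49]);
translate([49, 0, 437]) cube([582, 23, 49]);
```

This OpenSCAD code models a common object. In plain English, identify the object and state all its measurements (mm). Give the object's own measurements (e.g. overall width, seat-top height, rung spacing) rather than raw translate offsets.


A rectangular picture frame lying in the x–z plane (depth along y). The opening is 582 mm wide (x) by 388 mm tall (z), surrounded by a border 49 mm wide on all four sides. The frame is 23 mm deep and is made of two full-height vertical stiles with two horizontal rails fitted between them.


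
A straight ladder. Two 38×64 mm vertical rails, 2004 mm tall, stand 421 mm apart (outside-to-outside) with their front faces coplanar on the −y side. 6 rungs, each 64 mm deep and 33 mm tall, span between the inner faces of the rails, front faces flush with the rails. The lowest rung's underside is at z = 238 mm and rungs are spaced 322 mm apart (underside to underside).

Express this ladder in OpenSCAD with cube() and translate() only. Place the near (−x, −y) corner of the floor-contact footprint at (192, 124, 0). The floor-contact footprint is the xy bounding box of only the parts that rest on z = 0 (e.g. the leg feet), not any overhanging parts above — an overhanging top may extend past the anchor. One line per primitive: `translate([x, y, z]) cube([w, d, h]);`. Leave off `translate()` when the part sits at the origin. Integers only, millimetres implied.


// rung span = 421 - 2*38 = 345
// rung[k] z = 238 + k*322
translate([192, 124, 0]) cube([38, 64, 2004]);
translate([575, 124, 0]) cube([38, 64, 2004]);
translate([230, 124, 238]) cube([345, 64, 33]);
translate([230, 124, 560]) cube([345, 64, 33]);
translate([230, 124, 882]) cube([345, 64, 33]);
translate([230, 124, 1204]) cube([345, 64, 33]);
translate([230, 124, 1526]) cube([345, 64, 33]);
translate([230, 124, 1848]) cube([345, 64, 33]);


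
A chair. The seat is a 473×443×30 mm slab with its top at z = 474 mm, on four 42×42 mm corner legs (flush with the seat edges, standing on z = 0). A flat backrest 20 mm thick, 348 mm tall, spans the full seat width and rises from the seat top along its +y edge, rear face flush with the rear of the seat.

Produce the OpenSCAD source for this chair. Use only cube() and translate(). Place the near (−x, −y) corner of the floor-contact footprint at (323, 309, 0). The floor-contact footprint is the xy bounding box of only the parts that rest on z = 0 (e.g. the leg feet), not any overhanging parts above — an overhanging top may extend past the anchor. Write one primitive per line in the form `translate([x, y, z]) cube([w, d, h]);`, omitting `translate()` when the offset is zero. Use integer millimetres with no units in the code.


// leg_h = 474 - 30 = 444
translate([323, 309, 444]) cube([473, 443, 30]);
translate([323, 309, 0]) cube([42, 42, 444]);
translate([754, 309, 0]) cube([42, 42, 444]);
translate([323, 710, 0]) cube([42, 42, 444]);
translate([754, 710, 0]) cube([42, 42, 444]);
translate([323, 732, 474]) cube([473, 20, 348]);


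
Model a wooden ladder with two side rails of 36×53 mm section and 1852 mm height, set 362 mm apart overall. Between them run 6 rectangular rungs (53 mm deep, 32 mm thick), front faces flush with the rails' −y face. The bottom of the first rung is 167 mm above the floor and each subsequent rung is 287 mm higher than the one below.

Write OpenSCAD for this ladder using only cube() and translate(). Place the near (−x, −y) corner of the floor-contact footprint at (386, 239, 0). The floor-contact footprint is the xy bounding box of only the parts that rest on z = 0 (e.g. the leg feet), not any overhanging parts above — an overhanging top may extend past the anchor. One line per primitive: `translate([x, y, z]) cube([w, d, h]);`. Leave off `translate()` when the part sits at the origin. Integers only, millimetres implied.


translate([386, 239, 0]) cube([36, 53, 1852]);
translate([712, 239, 0]) cube([36, 53, 1852]);
translate([422, 239, 167]) cube([290, 53, 32]);
translate([422, 239, 454]) cube([290, 53, 32]);
translate([422, 239, 741]) cube([290, 53, 32]);
translate([422, 239, 1028]) cube([290, 53, 32]);
translate([422, 239, 1315]) cube([290, 53, 32]);
translate([422, 239, 1602]) cube([290, 53, 32]);


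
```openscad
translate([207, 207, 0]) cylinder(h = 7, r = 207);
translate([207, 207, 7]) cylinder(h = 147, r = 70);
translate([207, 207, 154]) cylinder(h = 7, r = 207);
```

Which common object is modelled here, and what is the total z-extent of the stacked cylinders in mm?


A spool. The overall height is 161 mm.

Three coaxial cylinders, large–small–large — a spool. Two 7 mm flanges and a 147 mm core give 7 + 147 + 7 = 161 mm.


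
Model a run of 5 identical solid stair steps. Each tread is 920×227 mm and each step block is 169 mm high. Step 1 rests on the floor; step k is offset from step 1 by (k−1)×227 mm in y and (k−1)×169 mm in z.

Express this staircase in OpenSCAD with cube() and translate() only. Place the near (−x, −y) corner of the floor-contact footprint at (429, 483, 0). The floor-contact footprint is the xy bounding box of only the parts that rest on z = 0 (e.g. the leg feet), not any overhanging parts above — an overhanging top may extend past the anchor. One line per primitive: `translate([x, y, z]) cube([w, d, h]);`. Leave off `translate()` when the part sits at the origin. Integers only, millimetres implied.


translate([429, 483, 0]) cube([920, 227, 169]);
translate([429, 710, 169]) cube([920, 227, 169]);
translate([429, 937, 338]) cube([920, 227, 169]);
translate([429, 1164, 507]) cube([920, 227, 169]);
translate([429, 1391, 676]) cube([920, 227, 169]);


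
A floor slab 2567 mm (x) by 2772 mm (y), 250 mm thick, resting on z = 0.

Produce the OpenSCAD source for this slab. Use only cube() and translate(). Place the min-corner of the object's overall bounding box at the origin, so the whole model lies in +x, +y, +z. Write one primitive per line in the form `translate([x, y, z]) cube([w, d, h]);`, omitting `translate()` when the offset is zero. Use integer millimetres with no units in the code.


cube([2567, 2772, 250]);


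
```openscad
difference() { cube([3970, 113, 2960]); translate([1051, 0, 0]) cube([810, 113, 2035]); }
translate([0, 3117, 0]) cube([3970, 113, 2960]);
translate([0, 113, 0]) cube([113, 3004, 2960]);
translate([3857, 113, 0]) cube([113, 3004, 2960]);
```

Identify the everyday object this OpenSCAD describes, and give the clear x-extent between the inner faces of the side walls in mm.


A single room. The interior width is 3744 mm.

Four walls enclosing a rectangle with a door in the front wall — a room. Outside width 3970 minus two 113 mm walls gives 3744 mm.


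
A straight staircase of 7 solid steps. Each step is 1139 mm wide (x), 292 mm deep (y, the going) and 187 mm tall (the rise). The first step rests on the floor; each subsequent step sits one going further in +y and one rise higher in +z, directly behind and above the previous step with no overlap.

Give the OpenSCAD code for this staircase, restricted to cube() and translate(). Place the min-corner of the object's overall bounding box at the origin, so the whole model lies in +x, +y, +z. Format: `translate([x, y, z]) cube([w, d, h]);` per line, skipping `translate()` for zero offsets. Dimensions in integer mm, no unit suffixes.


cube([1139, 292, 187]);
translate([0, 292, 187]) cube([1139, 292, 187]);
translate([0, 584, 374]) cube([1139, 292, 187]);
translate([0, 876, 561]) cube([1139, 292, 187]);
translate([0, 1168, 748]) cube([1139, 292, 187]);
translate([0, 1460, 935]) cube([1139, 292, 187]);
translate([0, 1752, 1122]) cube([1139, 292, 187]);


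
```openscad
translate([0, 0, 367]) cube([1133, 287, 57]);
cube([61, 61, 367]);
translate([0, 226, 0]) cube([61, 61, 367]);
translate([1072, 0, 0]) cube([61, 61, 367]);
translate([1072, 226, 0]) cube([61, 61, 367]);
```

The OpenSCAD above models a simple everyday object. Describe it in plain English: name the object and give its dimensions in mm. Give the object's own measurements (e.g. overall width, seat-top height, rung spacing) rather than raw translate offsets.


A bench: a 1133×287 mm seat slab, 57 mm thick, top at z = 424 mm, on four 61×61 mm square legs flush with the seat corners and standing on z = 0.


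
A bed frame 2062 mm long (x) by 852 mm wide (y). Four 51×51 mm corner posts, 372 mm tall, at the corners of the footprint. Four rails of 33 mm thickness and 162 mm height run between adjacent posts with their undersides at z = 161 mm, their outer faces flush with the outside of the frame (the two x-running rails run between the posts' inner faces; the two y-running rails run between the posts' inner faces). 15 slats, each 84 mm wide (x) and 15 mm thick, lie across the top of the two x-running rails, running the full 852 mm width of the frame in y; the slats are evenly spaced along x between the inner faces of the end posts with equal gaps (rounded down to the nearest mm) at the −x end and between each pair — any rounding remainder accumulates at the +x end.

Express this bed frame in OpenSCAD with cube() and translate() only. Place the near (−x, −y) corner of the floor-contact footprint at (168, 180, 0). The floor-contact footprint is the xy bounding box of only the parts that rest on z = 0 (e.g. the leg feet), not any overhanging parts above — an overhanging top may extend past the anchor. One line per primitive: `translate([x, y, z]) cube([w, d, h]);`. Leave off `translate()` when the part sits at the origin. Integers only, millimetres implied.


// slat z = rail_z + rail_h = 161 + 162 = 323
// slat gap = ⌊(1960 − 15·84) / 16⌋ = 43
translate([168, 180, 0]) cube([51, 51, 372]);
translate([168, 981, 0]) cube([51, 51, 372]);
translate([2179, 180, 0]) cube([51, 51, 372]);
translate([2179, 981, 0]) cube([51, 51, 372]);
translate([219, 180, 161]) cube([1960, 33, 162]);
translate([219, 999, 161]) cube([1960, 33, 162]);
translate([168, 231, 161]) cube([33, 750, 162]);
translate([2197, 231, 161]) cube([33, 750, 162]);
translate([262, 180, 323]) cube([84, 852, 15]);
translate([389, 180, 323]) cube([84, 852, 15]);
translate([516, 180, 323]) cube([84, 852, 15]);
translate([643, 180, 323]) cube([84, 852, 15]);
translate([770, 180, 323]) cube([84, 852, 15]);
translate([897, 180, 323]) cube([84, 852, 15]);
translate([1024, 180, 323]) cube([84, 852, 15]);
translate([1151, 180, 323]) cube([84, 852, 15]);
translate([1278, 180, 323]) cube([84, 852, 15]);
translate([1405, 180, 323]) cube([84, 852, 15]);
translate([1532, 180, 323]) cube([84, 852, 15]);
translate([1659, 180, 323]) cube([84, 852, 15]);
translate([1786, 180, 323]) cube([84, 852, 15]);
translate([1913, 180, 323]) cube([84, 852, 15]);
translate([2040, 180, 323]) cube([84, 852, 15]);


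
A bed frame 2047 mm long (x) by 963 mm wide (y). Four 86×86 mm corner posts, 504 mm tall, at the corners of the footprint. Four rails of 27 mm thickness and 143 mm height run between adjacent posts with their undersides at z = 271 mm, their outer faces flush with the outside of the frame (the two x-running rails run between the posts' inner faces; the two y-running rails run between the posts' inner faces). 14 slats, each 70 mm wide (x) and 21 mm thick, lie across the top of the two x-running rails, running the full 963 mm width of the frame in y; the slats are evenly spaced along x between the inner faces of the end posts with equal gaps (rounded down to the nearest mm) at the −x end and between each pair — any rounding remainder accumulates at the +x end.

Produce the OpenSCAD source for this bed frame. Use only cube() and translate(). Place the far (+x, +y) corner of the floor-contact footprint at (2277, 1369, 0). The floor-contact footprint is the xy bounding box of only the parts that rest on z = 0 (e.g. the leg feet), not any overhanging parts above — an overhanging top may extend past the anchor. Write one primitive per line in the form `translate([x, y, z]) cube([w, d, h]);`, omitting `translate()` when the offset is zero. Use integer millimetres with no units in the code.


// slat z = rail_z + rail_h = 271 + 143 = 414
// slat gap = ⌊(1875 − 14·70) / 15⌋ = 59
translate([230, 406, 0]) cube([86, 86, 504]);
translate([230, 1283, 0]) cube([86, 86, 504]);
translate([2191, 406, 0]) cube([86, 86, 504]);
translate([2191, 1283, 0]) cube([86, 86, 504]);
translate([316, 406, 271]) cube([1875, 27, 143]);
translate([316, 1342, 271]) cube([1875, 27, 143]);
translate([230, 492, 271]) cube([27, 791, 143]);
translate([2250, 492, 271]) cube([27, 791, 143]);
translate([375, 406, 414]) cube([70, 963, 21]);
translate([504, 406, 414]) cube([70, 963, 21]);
translate([633, 406, 414]) cube([70, 963, 21]);
translate([762, 406, 414]) cube([70, 963, 21]);
translate([891, 406, 414]) cube([70, 963, 21]);
translate([1020, 406, 414]) cube([70, 963, 21]);
translate([1149, 406, 414]) cube([70, 963, 21]);
translate([1278, 406, 414]) cube([70, 963, 21]);
translate([1407, 406, 414]) cube([70, 963, 21]);
translate([1536, 406, 414]) cube([70, 963, 21]);
translate([1665, 406, 414]) cube([70, 963, 21]);
translate([1794, 406, 414]) cube([70, 963, 21]);
translate([1923, 406, 414]) cube([70, 963, 21]);
translate([2052, 406, 414]) cube([70, 963, 21]);


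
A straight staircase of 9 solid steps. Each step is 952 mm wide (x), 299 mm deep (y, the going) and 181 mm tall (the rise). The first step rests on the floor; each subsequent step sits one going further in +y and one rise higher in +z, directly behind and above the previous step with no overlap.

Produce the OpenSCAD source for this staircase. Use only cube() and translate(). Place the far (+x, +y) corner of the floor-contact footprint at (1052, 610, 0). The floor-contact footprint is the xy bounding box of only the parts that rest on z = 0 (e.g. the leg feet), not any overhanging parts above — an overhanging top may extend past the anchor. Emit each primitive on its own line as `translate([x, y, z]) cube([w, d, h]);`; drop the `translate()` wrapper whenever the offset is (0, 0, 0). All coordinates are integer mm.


translate([100, 311, 0]) cube([952, 299, 181]);
translate([100, 610, 181]) cube([952, 299, 181]);
translate([100, 909, 362]) cube([952, 299, 181]);
translate([100, 1208, 543]) cube([952, 299, 181]);
translate([100, 1507, 724]) cube([952, 299, 181]);
translate([100, 1806, 905]) cube([952, 299, 181]);
translate([100, 2105, 1086]) cube([952, 299, 181]);
translate([100, 2404, 1267]) cube([952, 299, 181]);
translate([100, 2703, 1448]) cube([952, 299, 181]);


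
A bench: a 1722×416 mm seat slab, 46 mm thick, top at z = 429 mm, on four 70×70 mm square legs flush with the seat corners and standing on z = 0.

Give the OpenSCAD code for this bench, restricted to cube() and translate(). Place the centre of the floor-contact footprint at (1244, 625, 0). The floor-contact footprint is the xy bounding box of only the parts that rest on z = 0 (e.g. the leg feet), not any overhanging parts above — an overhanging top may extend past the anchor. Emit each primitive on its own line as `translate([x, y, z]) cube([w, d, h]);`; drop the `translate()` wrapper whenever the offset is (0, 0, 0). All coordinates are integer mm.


// leg_h = 429 − 46 = 383
translate([383, 417, 383]) cube([1722, 416, 46]);
translate([383, 417, 0]) cube([70, 70, 383]);
translate([383, 763, 0]) cube([70, 70, 383]);
translate([2035, 417, 0]) cube([70, 70, 383]);
translate([2035, 763, 0]) cube([70, 70, 383]);


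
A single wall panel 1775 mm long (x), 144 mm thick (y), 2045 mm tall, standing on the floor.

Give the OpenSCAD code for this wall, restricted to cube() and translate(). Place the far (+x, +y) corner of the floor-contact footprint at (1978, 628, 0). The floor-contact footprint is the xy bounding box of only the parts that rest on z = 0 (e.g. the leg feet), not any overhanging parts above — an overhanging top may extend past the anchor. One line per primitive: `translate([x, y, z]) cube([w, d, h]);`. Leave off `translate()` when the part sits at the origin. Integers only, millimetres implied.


translate([203, 484, 0]) cube([1775, 144, 2045]);


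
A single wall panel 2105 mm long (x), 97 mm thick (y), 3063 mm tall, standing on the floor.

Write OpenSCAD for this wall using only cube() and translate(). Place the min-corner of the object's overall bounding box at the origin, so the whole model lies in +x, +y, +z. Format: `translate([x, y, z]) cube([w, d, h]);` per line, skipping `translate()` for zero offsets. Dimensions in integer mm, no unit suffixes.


cube([2105, 97, 3063]);


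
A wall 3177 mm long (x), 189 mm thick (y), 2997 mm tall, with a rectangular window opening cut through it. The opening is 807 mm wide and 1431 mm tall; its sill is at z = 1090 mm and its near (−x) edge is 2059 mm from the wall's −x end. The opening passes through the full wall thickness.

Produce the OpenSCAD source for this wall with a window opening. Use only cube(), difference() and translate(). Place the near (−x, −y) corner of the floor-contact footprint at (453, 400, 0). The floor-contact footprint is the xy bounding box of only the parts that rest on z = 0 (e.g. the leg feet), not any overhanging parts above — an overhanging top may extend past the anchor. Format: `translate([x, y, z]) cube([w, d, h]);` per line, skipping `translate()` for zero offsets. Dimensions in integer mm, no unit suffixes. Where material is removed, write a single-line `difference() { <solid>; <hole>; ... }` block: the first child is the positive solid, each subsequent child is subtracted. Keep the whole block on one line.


difference() { translate([453, 400, 0]) cube([3177, 189, 2997]); translate([2512, 400, 1090]) cube([807, 189, 1431]); }


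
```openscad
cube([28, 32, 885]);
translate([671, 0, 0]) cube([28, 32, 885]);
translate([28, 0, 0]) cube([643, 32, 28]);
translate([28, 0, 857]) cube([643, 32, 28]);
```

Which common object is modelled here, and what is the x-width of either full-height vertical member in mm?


A picture frame. The border width is 28 mm.

Four thin pieces enclosing a rectangular opening — a picture frame. The two full-height stiles are 885 mm tall; the top rail sits at z = 857 and is 28 mm tall, so the border above the opening is 885 − 857 = 28 mm, matching the stile x-width.


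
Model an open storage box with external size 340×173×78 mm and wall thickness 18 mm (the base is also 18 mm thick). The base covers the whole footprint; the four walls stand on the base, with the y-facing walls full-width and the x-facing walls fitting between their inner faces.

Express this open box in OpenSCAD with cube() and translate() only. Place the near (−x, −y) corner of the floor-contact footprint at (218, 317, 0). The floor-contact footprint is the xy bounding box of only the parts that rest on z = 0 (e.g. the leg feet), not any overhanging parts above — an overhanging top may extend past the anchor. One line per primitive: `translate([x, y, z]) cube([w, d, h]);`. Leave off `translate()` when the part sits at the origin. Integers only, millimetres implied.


translate([218, 317, 0]) cube([340, 173, 18]);
translate([218, 317, 18]) cube([340, 18, 60]);
translate([218, 472, 18]) cube([340, 18, 60]);
translate([218, 335, 18]) cube([18, 137, 60]);
translate([540, 335, 18]) cube([18, 137, 60]);


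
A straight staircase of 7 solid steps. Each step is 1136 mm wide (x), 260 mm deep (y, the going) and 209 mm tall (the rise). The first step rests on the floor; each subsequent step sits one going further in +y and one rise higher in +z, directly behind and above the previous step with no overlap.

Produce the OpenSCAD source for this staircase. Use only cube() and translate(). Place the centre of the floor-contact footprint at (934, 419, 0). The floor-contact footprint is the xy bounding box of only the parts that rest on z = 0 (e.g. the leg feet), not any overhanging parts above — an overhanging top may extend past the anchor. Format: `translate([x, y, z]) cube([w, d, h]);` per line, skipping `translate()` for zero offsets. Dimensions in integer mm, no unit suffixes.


translate([366, 289, 0]) cube([1136, 260, 209]);
translate([366, 549, 209]) cube([1136, 260, 209]);
translate([366, 809, 418]) cube([1136, 260, 209]);
translate([366, 1069, 627]) cube([1136, 260, 209]);
translate([366, 1329, 836]) cube([1136, 260, 209]);
translate([366, 1589, 1045]) cube([1136, 260, 209]);
translate([366, 1849, 1254]) cube([1136, 260, 209]);


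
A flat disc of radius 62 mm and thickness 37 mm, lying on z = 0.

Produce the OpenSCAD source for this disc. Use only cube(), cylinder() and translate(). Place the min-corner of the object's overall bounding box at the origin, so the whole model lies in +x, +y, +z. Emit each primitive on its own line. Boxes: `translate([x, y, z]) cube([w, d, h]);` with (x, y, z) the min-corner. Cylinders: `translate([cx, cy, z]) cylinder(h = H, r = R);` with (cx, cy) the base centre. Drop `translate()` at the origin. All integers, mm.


translate([62, 62, 0]) cylinder(h = 37, r = 62);


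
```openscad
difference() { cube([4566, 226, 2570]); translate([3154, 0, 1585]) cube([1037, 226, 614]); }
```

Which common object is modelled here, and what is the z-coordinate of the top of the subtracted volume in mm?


A wall with a window opening. The window head height is 2199 mm.

A wall with a rectangular opening subtracted — a window. Sill at z = 1585, opening 614 mm tall, so the head is at 1585 + 614 = 2199 mm.


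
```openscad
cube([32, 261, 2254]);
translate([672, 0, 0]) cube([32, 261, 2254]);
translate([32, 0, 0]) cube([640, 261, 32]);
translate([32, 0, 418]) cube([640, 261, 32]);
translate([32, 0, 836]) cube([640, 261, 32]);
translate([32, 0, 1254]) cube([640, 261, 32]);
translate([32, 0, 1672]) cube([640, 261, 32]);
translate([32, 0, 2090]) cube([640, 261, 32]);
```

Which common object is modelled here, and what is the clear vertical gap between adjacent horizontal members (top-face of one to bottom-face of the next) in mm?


A bookshelf. The clear shelf gap is 386 mm.

Two tall side panels with 6 horizontal boards between them — a bookshelf. The first two shelf undersides are at z = 0 and z = 418; with shelf thickness 32, the clear gap is 418 − 0 − 32 = 386 mm.


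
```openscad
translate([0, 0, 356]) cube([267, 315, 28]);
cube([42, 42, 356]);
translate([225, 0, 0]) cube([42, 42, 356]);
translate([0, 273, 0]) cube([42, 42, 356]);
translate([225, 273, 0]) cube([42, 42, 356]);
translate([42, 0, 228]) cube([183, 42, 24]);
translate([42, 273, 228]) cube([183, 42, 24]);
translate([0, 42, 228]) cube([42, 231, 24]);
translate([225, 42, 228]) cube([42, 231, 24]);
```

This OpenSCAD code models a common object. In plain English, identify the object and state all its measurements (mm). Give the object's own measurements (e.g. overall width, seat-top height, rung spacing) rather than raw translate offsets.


A simple wooden stool: a rectangular seat 267 mm (x) by 315 mm (y), 28 mm thick, top face at z = 384 mm, on four square legs, each 42×42 mm in cross-section. The legs rest on z = 0, each flush with a corner of the seat. Four stretchers, 42 mm wide and 24 mm tall, connect adjacent legs with their undersides at z = 228 mm, each running between the inner faces of the legs it joins and aligned with the legs' outer faces on the other axis.


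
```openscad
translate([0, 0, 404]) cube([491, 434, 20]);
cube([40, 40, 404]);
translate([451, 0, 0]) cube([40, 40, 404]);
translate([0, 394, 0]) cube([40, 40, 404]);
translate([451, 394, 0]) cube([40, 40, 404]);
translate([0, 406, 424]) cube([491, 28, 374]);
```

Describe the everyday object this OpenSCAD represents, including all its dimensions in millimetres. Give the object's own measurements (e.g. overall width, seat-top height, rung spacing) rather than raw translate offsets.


A chair. The seat is a 491×434×20 mm slab with its top at z = 424 mm, on four 40×40 mm corner legs (flush with the seat edges, standing on z = 0). A flat backrest 28 mm thick, 374 mm tall, spans the full seat width and rises from the seat top along its +y edge, rear face flush with the rear of the seat.


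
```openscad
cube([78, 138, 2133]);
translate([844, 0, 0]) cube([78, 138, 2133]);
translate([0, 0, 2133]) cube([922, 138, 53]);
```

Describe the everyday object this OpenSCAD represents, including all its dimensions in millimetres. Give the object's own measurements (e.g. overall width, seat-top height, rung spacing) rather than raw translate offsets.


A door frame. The clear opening is 766 mm wide and 2133 mm high. Two 78 mm wide jambs, 138 mm deep, stand either side of the opening from the floor to the top of the opening. A 53 mm thick head sits across the top of both jambs, spanning the full outside width of the frame.


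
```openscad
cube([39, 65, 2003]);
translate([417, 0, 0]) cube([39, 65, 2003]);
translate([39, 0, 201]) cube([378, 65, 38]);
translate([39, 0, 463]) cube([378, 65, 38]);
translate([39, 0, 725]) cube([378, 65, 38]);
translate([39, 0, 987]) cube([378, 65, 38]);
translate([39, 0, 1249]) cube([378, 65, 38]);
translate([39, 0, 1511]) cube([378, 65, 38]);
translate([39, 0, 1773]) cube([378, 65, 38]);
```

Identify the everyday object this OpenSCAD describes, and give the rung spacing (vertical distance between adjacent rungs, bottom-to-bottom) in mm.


A ladder. The rung spacing is 262 mm.

Two tall 39×65 posts with 7 short bars between them — a ladder. Adjacent rungs sit at z = 201 and z = 463, so the spacing is 463 − 201 = 262 mm.


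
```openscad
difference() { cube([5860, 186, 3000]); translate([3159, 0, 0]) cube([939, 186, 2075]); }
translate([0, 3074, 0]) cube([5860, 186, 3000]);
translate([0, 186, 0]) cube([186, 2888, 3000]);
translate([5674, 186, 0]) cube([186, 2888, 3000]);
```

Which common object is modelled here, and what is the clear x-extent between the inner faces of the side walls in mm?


A single room. The interior width is 5488 mm.

Four walls enclosing a rectangle with a door in the front wall — a room. Outside width 5860 minus two 186 mm walls gives 5488 mm.


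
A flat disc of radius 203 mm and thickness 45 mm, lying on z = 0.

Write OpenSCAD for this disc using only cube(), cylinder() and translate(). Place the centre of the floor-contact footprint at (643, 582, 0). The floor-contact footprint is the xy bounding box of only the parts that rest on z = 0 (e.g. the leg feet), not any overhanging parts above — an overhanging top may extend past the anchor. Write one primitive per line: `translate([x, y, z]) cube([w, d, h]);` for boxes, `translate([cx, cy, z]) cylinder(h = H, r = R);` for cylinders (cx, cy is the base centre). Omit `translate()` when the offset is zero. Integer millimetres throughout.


translate([643, 582, 0]) cylinder(h = 45, r = 203);


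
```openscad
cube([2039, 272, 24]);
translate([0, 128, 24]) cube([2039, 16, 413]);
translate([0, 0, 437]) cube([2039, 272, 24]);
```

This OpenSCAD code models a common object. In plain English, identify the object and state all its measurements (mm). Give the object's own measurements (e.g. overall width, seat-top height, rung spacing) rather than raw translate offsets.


An I-beam lying along x, 2039 mm long. Overall section height 461 mm. Two flanges 272 mm wide (y) and 24 mm thick, one on the floor and one at the top; a web 16 mm thick runs between them, centred on the flange width.


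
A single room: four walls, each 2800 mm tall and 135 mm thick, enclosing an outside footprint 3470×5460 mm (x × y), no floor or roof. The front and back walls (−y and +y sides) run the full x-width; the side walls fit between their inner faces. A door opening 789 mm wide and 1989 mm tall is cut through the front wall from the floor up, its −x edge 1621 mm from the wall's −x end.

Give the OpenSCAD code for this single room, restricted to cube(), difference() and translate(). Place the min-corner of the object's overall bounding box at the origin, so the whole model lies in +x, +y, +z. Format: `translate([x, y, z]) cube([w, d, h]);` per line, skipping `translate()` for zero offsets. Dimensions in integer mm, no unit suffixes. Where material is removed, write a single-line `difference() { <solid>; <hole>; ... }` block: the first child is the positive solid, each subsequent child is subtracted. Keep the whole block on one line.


difference() { cube([3470, 135, 2800]); translate([1621, 0, 0]) cube([789, 135, 1989]); }
translate([0, 5325, 0]) cube([3470, 135, 2800]);
translate([0, 135, 0]) cube([135, 5190, 2800]);
translate([3335, 135, 0]) cube([135, 5190, 2800]);
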